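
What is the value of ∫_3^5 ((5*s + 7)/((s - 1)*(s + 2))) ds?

Factor the denominator: s**2 + s - 2 = (s + 2)(s - 1).
Partial fractions: (5*s + 7)/((s - 1)*(s + 2)) = 1/(s + 2) + 4/(s - 1).
An antiderivative is F(s) = 4*log(s - 1) + log(s + 2).
Then F(5) - F(3) = (log(7) + 8*log(2)) - (log(80)) = -log(5) + log(7) + 4*log(2).

-log(5) + log(7) + 4*log(2)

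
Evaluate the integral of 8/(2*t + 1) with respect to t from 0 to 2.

Let u = 2*t + 1, so du = 2 dt. When t = 0, u = 1; when t = 2, u = 5.
The integral becomes 4·∫ 1/u du from 1 to 5, with antiderivative 4*log(u).
Back in t: F(t) = 4*log(2*t + 1).
Then F(2) - F(0) = (4*log(5)) - (0) = 4*log(5).

4*log(5)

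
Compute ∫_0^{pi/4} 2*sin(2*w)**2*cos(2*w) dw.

1/3

Let u = sin(2*w), so du = 2*cos(2*w) dw. When w = 0, u = 0; when w = pi/4, u = 1.
The integral becomes ∫ u**2 du from 0 to 1, with antiderivative u**3/3.
Back in w: F(w) = sin(2*w)**3/3.
Then F(pi/4) - F(0) = (1/3) - (0) = 1/3.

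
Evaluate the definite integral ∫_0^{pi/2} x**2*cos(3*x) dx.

2/27 - pi**2/12

Integrate by parts twice (u = x^2, dv = cos(3*x) dx).
An antiderivative is F(x) = x**2*sin(3*x)/3 + 2*x*cos(3*x)/9 - 2*sin(3*x)/27.
Then F(pi/2) - F(0) = (2/27 - pi**2/12) - (0) = 2/27 - pi**2/12.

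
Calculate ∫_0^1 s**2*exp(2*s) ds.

-1/4 + exp(2)/4

Integrate by parts twice (u = s^2, dv = exp(2*s) ds).
An antiderivative is F(s) = (2*s**2 - 2*s + 1)*exp(2*s)/4.
Then F(1) - F(0) = (exp(2)/4) - (1/4) = -1/4 + exp(2)/4.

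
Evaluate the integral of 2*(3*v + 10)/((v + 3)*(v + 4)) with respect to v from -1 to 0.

Factor the denominator: v**2 + 7*v + 12 = (v + 4)(v + 3).
Partial fractions: 2*(3*v + 10)/((v + 3)*(v + 4)) = 4/(v + 4) + 2/(v + 3).
An antiderivative is F(v) = 2*log(v + 3) + 4*log(v + 4).
Then F(0) - F(-1) = (2*log(3) + 8*log(2)) - (2*log(2) + 4*log(3)) = log(64/9).

log(64/9)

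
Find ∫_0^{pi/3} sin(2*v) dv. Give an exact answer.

3/4

An antiderivative is F(v) = -cos(2*v)/2.
Then F(pi/3) - F(0) = (1/4) - (-1/2) = 3/4.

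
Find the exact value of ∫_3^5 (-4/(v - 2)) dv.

An antiderivative is F(v) = -4*log(v - 2).
Then F(5) - F(3) = (-log(81)) - (0) = -log(81).

-log(81)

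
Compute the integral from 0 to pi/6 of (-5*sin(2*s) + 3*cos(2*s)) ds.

An antiderivative is F(s) = 3*sin(2*s)/2 + 5*cos(2*s)/2.
Then F(pi/6) - F(0) = (5/4 + 3*sqrt(3)/4) - (5/2) = -5/4 + 3*sqrt(3)/4.

-5/4 + 3*sqrt(3)/4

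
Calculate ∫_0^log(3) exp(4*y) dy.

20

Let u = exp(y), so du = exp(y) dy. When y = 0, u = 1; when y = log(3), u = 3.
The integral becomes ∫ u**3 du from 1 to 3, with antiderivative u**4/4.
Back in y: F(y) = exp(4*y)/4.
Then F(log(3)) - F(0) = (81/4) - (1/4) = 20.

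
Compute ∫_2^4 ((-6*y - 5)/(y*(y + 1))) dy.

-5*log(2) - log(5) + log(3)

Factor the denominator: y**2 + y = (y + 1)y.
Partial fractions: (-6*y - 5)/(y*(y + 1)) = -1/(y + 1) - 5/y.
An antiderivative is F(y) = -5*log(y) - log(y + 1).
Then F(4) - F(2) = (-10*log(2) - log(5)) - (-log(96)) = -5*log(2) - log(5) + log(3).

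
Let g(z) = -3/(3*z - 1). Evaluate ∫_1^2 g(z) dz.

log(2/5)

An antiderivative is F(z) = -log(3*z - 1).
Then F(2) - F(1) = (-log(5)) - (-log(2)) = log(2/5).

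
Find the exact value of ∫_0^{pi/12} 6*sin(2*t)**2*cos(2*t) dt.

1/8

Let u = sin(2*t), so du = 2*cos(2*t) dt. When t = 0, u = 0; when t = pi/12, u = 1/2.
The integral becomes 3·∫ u**2 du from 0 to 1/2, with antiderivative u**3.
Back in t: F(t) = sin(2*t)**3.
Then F(pi/12) - F(0) = (1/8) - (0) = 1/8.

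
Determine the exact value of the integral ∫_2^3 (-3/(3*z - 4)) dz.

log(2/5)

An antiderivative is F(z) = -log(3*z - 4).
Then F(3) - F(2) = (-log(5)) - (-log(2)) = log(2/5).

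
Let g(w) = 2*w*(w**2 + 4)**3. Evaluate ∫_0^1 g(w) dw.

369/4

Let u = w**2 + 4, so du = 2*w dw. When w = 0, u = 4; when w = 1, u = 5.
The integral becomes ∫ u**3 du from 4 to 5, with antiderivative u**4/4.
Back in w: F(w) = (w**2 + 4)**4/4.
Then F(1) - F(0) = (625/4) - (64) = 369/4.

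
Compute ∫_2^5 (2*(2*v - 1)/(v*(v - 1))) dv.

log(100)

Factor the denominator: v**2 - v = v(v - 1).
Partial fractions: 2*(2*v - 1)/(v*(v - 1)) = 2/v + 2/(v - 1).
An antiderivative is F(v) = 2*log(v) + 2*log(v - 1).
Then F(5) - F(2) = (4*log(2) + 2*log(5)) - (log(4)) = log(100).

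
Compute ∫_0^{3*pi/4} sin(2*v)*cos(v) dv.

Use the identity sin(2*v)cos(v) = [sin(3*v) + sin(v)]/2.
An antiderivative is F(v) = -cos(v)/2 - cos(3*v)/6.
Then F(3*pi/4) - F(0) = (sqrt(2)/6) - (-2/3) = sqrt(2)/6 + 2/3.

sqrt(2)/6 + 2/3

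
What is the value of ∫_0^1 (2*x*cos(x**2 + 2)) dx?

-sin(2) + sin(3)

Let u = x**2 + 2, so du = 2*x dx. When x = 0, u = 2; when x = 1, u = 3.
The integral becomes ∫ cos(u) du from 2 to 3, with antiderivative sin(u).
Back in x: F(x) = sin(x**2 + 2).
Then F(1) - F(0) = (sin(3)) - (sin(2)) = -sin(2) + sin(3).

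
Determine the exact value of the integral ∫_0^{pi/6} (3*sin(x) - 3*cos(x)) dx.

3/2 - 3*sqrt(3)/2

An antiderivative is F(x) = -3*sin(x) - 3*cos(x).
Then F(pi/6) - F(0) = (-3*sqrt(3)/2 - 3/2) - (-3) = 3/2 - 3*sqrt(3)/2.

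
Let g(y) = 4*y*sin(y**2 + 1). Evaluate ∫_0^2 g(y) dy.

Let u = y**2 + 1, so du = 2*y dy. When y = 0, u = 1; when y = 2, u = 5.
The integral becomes 2·∫ sin(u) du from 1 to 5, with antiderivative -2*cos(u).
Back in y: F(y) = -2*cos(y**2 + 1).
Then F(2) - F(0) = (-2*cos(5)) - (-2*cos(1)) = -2*cos(5) + 2*cos(1).

-2*cos(5) + 2*cos(1)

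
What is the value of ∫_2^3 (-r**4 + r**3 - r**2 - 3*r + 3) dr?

-2207/60

By the power rule, an antiderivative is F(r) = -r**5/5 + r**4/4 - r**3/3 - 3*r**2/2 + 3*r.
Then F(3) - F(2) = (-837/20) - (-76/15) = -2207/60.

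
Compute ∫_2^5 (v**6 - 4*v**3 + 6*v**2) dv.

By the power rule, an antiderivative is F(v) = v**7/7 - v**4 + 2*v**3.
Then F(5) - F(2) = (75500/7) - (128/7) = 75372/7.

75372/7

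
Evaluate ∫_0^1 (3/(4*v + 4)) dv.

3*log(2)/4

An antiderivative is F(v) = 3*log(4*v + 4)/4.
Then F(1) - F(0) = (9*log(2)/4) - (3*log(2)/2) = 3*log(2)/4.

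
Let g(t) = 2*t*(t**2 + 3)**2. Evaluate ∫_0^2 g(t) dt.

316/3

Let u = t**2 + 3, so du = 2*t dt. When t = 0, u = 3; when t = 2, u = 7.
The integral becomes ∫ u**2 du from 3 to 7, with antiderivative u**3/3.
Back in t: F(t) = (t**2 + 3)**3/3.
Then F(2) - F(0) = (343/3) - (9) = 316/3.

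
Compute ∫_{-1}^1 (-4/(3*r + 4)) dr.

-4*log(7)/3

An antiderivative is F(r) = -4*log(3*r + 4)/3.
Then F(1) - F(-1) = (-4*log(7)/3) - (0) = -4*log(7)/3.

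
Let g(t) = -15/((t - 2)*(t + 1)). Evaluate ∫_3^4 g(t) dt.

Factor the denominator: t**2 - t - 2 = (t + 1)(t - 2).
Partial fractions: -15/((t - 2)*(t + 1)) = 5/(t + 1) - 5/(t - 2).
An antiderivative is F(t) = -5*log(t - 2) + 5*log(t + 1).
Then F(4) - F(3) = (-5*log(2) + 5*log(5)) - (10*log(2)) = -15*log(2) + 5*log(5).

-15*log(2) + 5*log(5)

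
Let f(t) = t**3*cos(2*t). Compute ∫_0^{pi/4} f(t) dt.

Integrate by parts 3 times (u = t^3, dv = cos(2*t) dt).
An antiderivative is F(t) = t**3*sin(2*t)/2 + 3*t**2*cos(2*t)/4 - 3*t*sin(2*t)/4 - 3*cos(2*t)/8.
Then F(pi/4) - F(0) = (pi*(-24 + pi**2)/128) - (-3/8) = -3*pi/16 + pi**3/128 + 3/8.

-3*pi/16 + pi**3/128 + 3/8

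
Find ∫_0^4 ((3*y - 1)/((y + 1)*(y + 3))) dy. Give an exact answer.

-5*log(3) - 2*log(5) + 5*log(7)

Factor the denominator: y**2 + 4*y + 3 = (y + 3)(y + 1).
Partial fractions: (3*y - 1)/((y + 1)*(y + 3)) = 5/(y + 3) - 2/(y + 1).
An antiderivative is F(y) = -2*log(y + 1) + 5*log(y + 3).
Then F(4) - F(0) = (-2*log(5) + 5*log(7)) - (5*log(3)) = -5*log(3) - 2*log(5) + 5*log(7).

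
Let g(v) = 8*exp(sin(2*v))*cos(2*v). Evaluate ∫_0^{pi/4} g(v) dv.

Let u = sin(2*v), so du = 2*cos(2*v) dv. When v = 0, u = 0; when v = pi/4, u = 1.
The integral becomes 4·∫ exp(u) du from 0 to 1, with antiderivative 4*exp(u).
Back in v: F(v) = 4*exp(sin(2*v)).
Then F(pi/4) - F(0) = (4*E) - (4) = -4 + 4*E.

-4 + 4*E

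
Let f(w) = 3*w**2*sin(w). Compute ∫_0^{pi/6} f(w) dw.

Integrate by parts twice (u = w^2, dv = 3*sin(w) dw).
An antiderivative is F(w) = -3*w**2*cos(w) + 6*w*sin(w) + 6*cos(w).
Then F(pi/6) - F(0) = (-sqrt(3)*pi**2/24 + pi/2 + 3*sqrt(3)) - (6) = -6 - sqrt(3)*pi**2/24 + pi/2 + 3*sqrt(3).

-6 - sqrt(3)*pi**2/24 + pi/2 + 3*sqrt(3)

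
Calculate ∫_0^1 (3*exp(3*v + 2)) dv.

Let u = 3*v + 2, so du = 3 dv. When v = 0, u = 2; when v = 1, u = 5.
The integral becomes ∫ exp(u) du from 2 to 5, with antiderivative exp(u).
Back in v: F(v) = exp(3*v + 2).
Then F(1) - F(0) = (exp(5)) - (exp(2)) = -exp(2) + exp(5).

-exp(2) + exp(5)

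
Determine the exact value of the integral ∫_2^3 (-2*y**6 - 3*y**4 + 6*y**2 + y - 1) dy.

-47277/70

By the power rule, an antiderivative is F(y) = -2*y**7/7 - 3*y**5/5 + 2*y**3 + y**2/2 - y.
Then F(3) - F(2) = (-50061/70) - (-1392/35) = -47277/70.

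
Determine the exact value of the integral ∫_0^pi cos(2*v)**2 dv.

Use the identity cos^2(2*v) = (1 + cos(4*v))/2.
An antiderivative is F(v) = v/2 + sin(4*v)/8.
Then F(pi) - F(0) = (pi/2) - (0) = pi/2.

pi/2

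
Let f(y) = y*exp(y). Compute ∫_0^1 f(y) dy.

Integrate by parts once (u = y, dv = exp(y) dy).
An antiderivative is F(y) = (y - 1)*exp(y).
Then F(1) - F(0) = (0) - (-1) = 1.

1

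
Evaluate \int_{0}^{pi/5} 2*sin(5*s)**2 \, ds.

pi/5

Use the identity sin^2(5*s) = (1 - cos(10*s))/2.
An antiderivative is F(s) = s - sin(10*s)/10.
Then F(pi/5) - F(0) = (pi/5) - (0) = pi/5.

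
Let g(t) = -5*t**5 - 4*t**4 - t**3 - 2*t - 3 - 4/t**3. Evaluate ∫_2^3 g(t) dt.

-134549/180

By the power rule, an antiderivative is F(t) = -5*t**6/6 - 4*t**5/5 - t**4/4 - t**2 - 3*t + 2/t**2.
Then F(3) - F(2) = (-151187/180) - (-2773/30) = -134549/180.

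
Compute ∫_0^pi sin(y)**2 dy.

pi/2

Use the identity sin^2(y) = (1 - cos(2*y))/2.
An antiderivative is F(y) = y/2 - sin(2*y)/4.
Then F(pi) - F(0) = (pi/2) - (0) = pi/2.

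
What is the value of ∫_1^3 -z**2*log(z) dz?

26/9 - 9*log(3)

Integrate by parts once (u = ln z, dv = -z**2 dz).
An antiderivative is F(z) = -z**3*(3*log(z) - 1)/9.
Then F(3) - F(1) = (3 - 9*log(3)) - (1/9) = 26/9 - 9*log(3).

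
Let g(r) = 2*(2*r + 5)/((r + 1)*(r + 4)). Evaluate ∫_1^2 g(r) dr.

Factor the denominator: r**2 + 5*r + 4 = (r + 4)(r + 1).
Partial fractions: 2*(2*r + 5)/((r + 1)*(r + 4)) = 2/(r + 4) + 2/(r + 1).
An antiderivative is F(r) = 2*log(r + 1) + 2*log(r + 4).
Then F(2) - F(1) = (2*log(2) + 4*log(3)) - (log(100)) = log(81/25).

log(81/25)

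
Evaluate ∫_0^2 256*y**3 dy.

Let u = 4*y, so du = 4 dy. When y = 0, u = 0; when y = 2, u = 8.
The integral becomes ∫ u**3 du from 0 to 8, with antiderivative u**4/4.
Back in y: F(y) = 64*y**4.
Then F(2) - F(0) = (1024) - (0) = 1024.

1024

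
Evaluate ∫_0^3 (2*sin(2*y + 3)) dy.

Let u = 2*y + 3, so du = 2 dy. When y = 0, u = 3; when y = 3, u = 9.
The integral becomes ∫ sin(u) du from 3 to 9, with antiderivative -cos(u).
Back in y: F(y) = -cos(2*y + 3).
Then F(3) - F(0) = (-cos(9)) - (-cos(3)) = cos(3) - cos(9).

cos(3) - cos(9)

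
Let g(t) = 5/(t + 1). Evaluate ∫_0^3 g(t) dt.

10*log(2)

An antiderivative is F(t) = 5*log(t + 1).
Then F(3) - F(0) = (10*log(2)) - (0) = 10*log(2).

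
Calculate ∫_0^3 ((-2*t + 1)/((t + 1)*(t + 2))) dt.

-5*log(5) + 11*log(2)

Factor the denominator: t**2 + 3*t + 2 = (t + 2)(t + 1).
Partial fractions: (-2*t + 1)/((t + 1)*(t + 2)) = -5/(t + 2) + 3/(t + 1).
An antiderivative is F(t) = 3*log(t + 1) - 5*log(t + 2).
Then F(3) - F(0) = (-5*log(5) + 6*log(2)) - (-log(32)) = -5*log(5) + 11*log(2).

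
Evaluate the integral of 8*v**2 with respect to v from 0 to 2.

Let u = 2*v, so du = 2 dv. When v = 0, u = 0; when v = 2, u = 4.
The integral becomes ∫ u**2 du from 0 to 4, with antiderivative u**3/3.
Back in v: F(v) = 8*v**3/3.
Then F(2) - F(0) = (64/3) - (0) = 64/3.

64/3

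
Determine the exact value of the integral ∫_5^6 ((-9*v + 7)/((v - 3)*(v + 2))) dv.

-11*log(2) - 4*log(3) + 5*log(7)

Factor the denominator: v**2 - v - 6 = (v + 2)(v - 3).
Partial fractions: (-9*v + 7)/((v - 3)*(v + 2)) = -5/(v + 2) - 4/(v - 3).
An antiderivative is F(v) = -4*log(v - 3) - 5*log(v + 2).
Then F(6) - F(5) = (-15*log(2) - 4*log(3)) - (-5*log(7) - 4*log(2)) = -11*log(2) - 4*log(3) + 5*log(7).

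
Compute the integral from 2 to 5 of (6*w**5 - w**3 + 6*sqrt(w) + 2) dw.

-8*sqrt(2) + 20*sqrt(5) + 61659/4

By the power rule, an antiderivative is F(w) = w**6 - w**4/4 + 4*w**(3/2) + 2*w.
Then F(5) - F(2) = (20*sqrt(5) + 61915/4) - (8*sqrt(2) + 64) = -8*sqrt(2) + 20*sqrt(5) + 61659/4.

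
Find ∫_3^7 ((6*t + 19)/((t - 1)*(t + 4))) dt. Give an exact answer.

-log(7) + log(11) + 5*log(3)

Factor the denominator: t**2 + 3*t - 4 = (t + 4)(t - 1).
Partial fractions: (6*t + 19)/((t - 1)*(t + 4)) = 1/(t + 4) + 5/(t - 1).
An antiderivative is F(t) = 5*log(t - 1) + log(t + 4).
Then F(7) - F(3) = (log(11) + 5*log(2) + 5*log(3)) - (log(7) + 5*log(2)) = -log(7) + log(11) + 5*log(3).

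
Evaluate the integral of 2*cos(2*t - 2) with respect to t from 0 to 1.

Let u = 2*t - 2, so du = 2 dt. When t = 0, u = -2; when t = 1, u = 0.
The integral becomes ∫ cos(u) du from -2 to 0, with antiderivative sin(u).
Back in t: F(t) = sin(2*t - 2).
Then F(1) - F(0) = (0) - (-sin(2)) = sin(2).

sin(2)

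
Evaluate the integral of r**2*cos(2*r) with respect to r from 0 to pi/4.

Integrate by parts twice (u = r^2, dv = cos(2*r) dr).
An antiderivative is F(r) = r**2*sin(2*r)/2 + r*cos(2*r)/2 - sin(2*r)/4.
Then F(pi/4) - F(0) = (-1/4 + pi**2/32) - (0) = -1/4 + pi**2/32.

-1/4 + pi**2/32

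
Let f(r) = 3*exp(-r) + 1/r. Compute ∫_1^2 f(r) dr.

An antiderivative is F(r) = log(r) - 3*exp(-r).
Then F(2) - F(1) = (-3*exp(-2) + log(2)) - (-3*exp(-1)) = -3*exp(-2) + log(2) + 3*exp(-1).

-3*exp(-2) + log(2) + 3*exp(-1)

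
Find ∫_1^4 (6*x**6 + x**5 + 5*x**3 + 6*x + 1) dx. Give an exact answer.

422571/28

By the power rule, an antiderivative is F(x) = 6*x**7/7 + x**6/6 + 5*x**4/4 + 3*x**2 + x.
Then F(4) - F(1) = (317060/21) - (527/84) = 422571/28.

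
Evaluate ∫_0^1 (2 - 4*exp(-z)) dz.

-2 + 4*exp(-1)

An antiderivative is F(z) = 2*z + 4*exp(-z).
Then F(1) - F(0) = (4*exp(-1) + 2) - (4) = -2 + 4*exp(-1).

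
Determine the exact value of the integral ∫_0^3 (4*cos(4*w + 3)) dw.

Let u = 4*w + 3, so du = 4 dw. When w = 0, u = 3; when w = 3, u = 15.
The integral becomes ∫ cos(u) du from 3 to 15, with antiderivative sin(u).
Back in w: F(w) = sin(4*w + 3).
Then F(3) - F(0) = (sin(15)) - (sin(3)) = -sin(3) + sin(15).

-sin(3) + sin(15)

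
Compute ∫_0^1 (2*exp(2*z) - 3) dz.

-4 + exp(2)

An antiderivative is F(z) = exp(2*z) - 3*z.
Then F(1) - F(0) = (-3 + exp(2)) - (1) = -4 + exp(2).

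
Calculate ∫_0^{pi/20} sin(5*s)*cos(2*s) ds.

-5*sqrt(sqrt(5) + 5)/84 - sqrt(10)/84 + sqrt(2)/84 + 5/21

Use the identity sin(5*s)cos(2*s) = [sin(7*s) + sin(3*s)]/2.
An antiderivative is F(s) = -cos(3*s)/6 - cos(7*s)/14.
Then F(pi/20) - F(0) = (-5*sqrt(sqrt(5) + 5)/84 - sqrt(10)/84 + sqrt(2)/84) - (-5/21) = -5*sqrt(sqrt(5) + 5)/84 - sqrt(10)/84 + sqrt(2)/84 + 5/21.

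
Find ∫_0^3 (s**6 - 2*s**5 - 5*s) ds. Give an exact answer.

By the power rule, an antiderivative is F(s) = s**7/7 - s**6/3 - 5*s**2/2.
Then F(3) - F(0) = (657/14) - (0) = 657/14.

657/14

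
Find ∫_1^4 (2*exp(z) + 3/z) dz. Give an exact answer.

-2*exp(1) + 6*log(2) + 2*exp(4)

An antiderivative is F(z) = 2*exp(z) + 3*log(z).
Then F(4) - F(1) = (log(64) + 2*exp(4)) - (2*exp(1)) = -2*exp(1) + 6*log(2) + 2*exp(4).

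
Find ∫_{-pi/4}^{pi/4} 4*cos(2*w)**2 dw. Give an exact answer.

Use the identity cos^2(2*w) = (1 + cos(4*w))/2.
An antiderivative is F(w) = 2*w + sin(4*w)/2.
Then F(pi/4) - F(-pi/4) = (pi/2) - (-pi/2) = pi.

pi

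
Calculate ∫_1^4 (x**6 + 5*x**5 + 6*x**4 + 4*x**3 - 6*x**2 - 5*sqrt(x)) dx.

1488101/210

By the power rule, an antiderivative is F(x) = x**7/7 + 5*x**6/6 + 6*x**5/5 + x**4 - 10*x**(3/2)/3 - 2*x**3.
Then F(4) - F(1) = (743824/105) - (-151/70) = 1488101/210.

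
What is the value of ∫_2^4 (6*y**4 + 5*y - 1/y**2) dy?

By the power rule, an antiderivative is F(y) = 6*y**5/5 + 5*y**2/2 + 1/y.
Then F(4) - F(2) = (25381/20) - (489/10) = 24403/20.

24403/20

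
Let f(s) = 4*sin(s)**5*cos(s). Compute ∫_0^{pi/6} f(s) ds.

Let u = sin(s), so du = cos(s) ds. When s = 0, u = 0; when s = pi/6, u = 1/2.
The integral becomes 4·∫ u**5 du from 0 to 1/2, with antiderivative 2*u**6/3.
Back in s: F(s) = 2*sin(s)**6/3.
Then F(pi/6) - F(0) = (1/96) - (0) = 1/96.

1/96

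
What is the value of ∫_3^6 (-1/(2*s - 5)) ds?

-log(7)/2

An antiderivative is F(s) = -log(2*s - 5)/2.
Then F(6) - F(3) = (-log(7)/2) - (0) = -log(7)/2.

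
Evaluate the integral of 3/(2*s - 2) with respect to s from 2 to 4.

3*log(3)/2

An antiderivative is F(s) = 3*log(2*s - 2)/2.
Then F(4) - F(2) = (3*log(6)/2) - (3*log(2)/2) = 3*log(3)/2.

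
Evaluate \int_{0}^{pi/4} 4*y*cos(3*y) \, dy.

-4/9 - 2*sqrt(2)/9 + sqrt(2)*pi/6

Integrate by parts once (u = y, dv = 4*cos(3*y) dy).
An antiderivative is F(y) = 4*y*sin(3*y)/3 + 4*cos(3*y)/9.
Then F(pi/4) - F(0) = (sqrt(2)*(-4 + 3*pi)/18) - (4/9) = -4/9 - 2*sqrt(2)/9 + sqrt(2)*pi/6.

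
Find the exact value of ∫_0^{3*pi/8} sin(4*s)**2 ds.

Use the identity sin^2(4*s) = (1 - cos(8*s))/2.
An antiderivative is F(s) = s/2 - sin(8*s)/16.
Then F(3*pi/8) - F(0) = (3*pi/16) - (0) = 3*pi/16.

3*pi/16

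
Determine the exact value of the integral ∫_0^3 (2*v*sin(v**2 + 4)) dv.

Let u = v**2 + 4, so du = 2*v dv. When v = 0, u = 4; when v = 3, u = 13.
The integral becomes ∫ sin(u) du from 4 to 13, with antiderivative -cos(u).
Back in v: F(v) = -cos(v**2 + 4).
Then F(3) - F(0) = (-cos(13)) - (-cos(4)) = -cos(13) + cos(4).

-cos(13) + cos(4)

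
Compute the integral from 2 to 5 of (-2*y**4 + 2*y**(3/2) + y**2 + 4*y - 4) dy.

By the power rule, an antiderivative is F(y) = 4*y**(5/2)/5 - 2*y**5/5 + y**3/3 + 2*y**2 - 4*y.
Then F(5) - F(2) = (-3535/3 + 20*sqrt(5)) - (-152/15 + 16*sqrt(2)/5) = -5841/5 - 16*sqrt(2)/5 + 20*sqrt(5).

-5841/5 - 16*sqrt(2)/5 + 20*sqrt(5)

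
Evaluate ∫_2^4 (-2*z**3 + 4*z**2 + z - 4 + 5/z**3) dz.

By the power rule, an antiderivative is F(z) = -z**4/2 + 4*z**3/3 + z**2/2 - 4*z - 5/(2*z**2).
Then F(4) - F(2) = (-4879/96) - (-95/24) = -4499/96.

-4499/96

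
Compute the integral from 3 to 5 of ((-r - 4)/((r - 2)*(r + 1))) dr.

Factor the denominator: r**2 - r - 2 = (r + 1)(r - 2).
Partial fractions: (-r - 4)/((r - 2)*(r + 1)) = 1/(r + 1) - 2/(r - 2).
An antiderivative is F(r) = -2*log(r - 2) + log(r + 1).
Then F(5) - F(3) = (log(2/3)) - (log(4)) = -log(6).

-log(6)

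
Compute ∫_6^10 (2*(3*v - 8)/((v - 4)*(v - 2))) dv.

Factor the denominator: v**2 - 6*v + 8 = (v - 2)(v - 4).
Partial fractions: 2*(3*v - 8)/((v - 4)*(v - 2)) = 2/(v - 2) + 4/(v - 4).
An antiderivative is F(v) = 4*log(v - 4) + 2*log(v - 2).
Then F(10) - F(6) = (4*log(3) + 10*log(2)) - (8*log(2)) = 2*log(2) + 4*log(3).

2*log(2) + 4*log(3)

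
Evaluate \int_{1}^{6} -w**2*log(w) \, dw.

Integrate by parts once (u = ln w, dv = -w**2 dw).
An antiderivative is F(w) = -w**3*(3*log(w) - 1)/9.
Then F(6) - F(1) = (-72*log(3) - 72*log(2) + 24) - (1/9) = -72*log(3) - 72*log(2) + 215/9.

-72*log(3) - 72*log(2) + 215/9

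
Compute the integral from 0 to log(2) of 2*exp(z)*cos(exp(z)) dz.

-2*sin(1) + 2*sin(2)

Let u = exp(z), so du = exp(z) dz. When z = 0, u = 1; when z = log(2), u = 2.
The integral becomes 2·∫ cos(u) du from 1 to 2, with antiderivative 2*sin(u).
Back in z: F(z) = 2*sin(exp(z)).
Then F(log(2)) - F(0) = (2*sin(2)) - (2*sin(1)) = -2*sin(1) + 2*sin(2).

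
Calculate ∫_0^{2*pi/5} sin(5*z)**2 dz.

pi/5

Use the identity sin^2(5*z) = (1 - cos(10*z))/2.
An antiderivative is F(z) = z/2 - sin(10*z)/20.
Then F(2*pi/5) - F(0) = (pi/5) - (0) = pi/5.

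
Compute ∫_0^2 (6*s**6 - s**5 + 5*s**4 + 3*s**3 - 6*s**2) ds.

By the power rule, an antiderivative is F(s) = 6*s**7/7 - s**6/6 + s**5 + 3*s**4/4 - 2*s**3.
Then F(2) - F(0) = (2668/21) - (0) = 2668/21.

2668/21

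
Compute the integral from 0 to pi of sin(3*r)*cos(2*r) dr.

Use the identity sin(3*r)cos(2*r) = [sin(5*r) + sin(r)]/2.
An antiderivative is F(r) = -cos(r)/2 - cos(5*r)/10.
Then F(pi) - F(0) = (3/5) - (-3/5) = 6/5.

6/5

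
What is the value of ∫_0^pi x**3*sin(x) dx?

pi*(-6 + pi**2)

Integrate by parts 3 times (u = x^3, dv = sin(x) dx).
An antiderivative is F(x) = -x**3*cos(x) + 3*x**2*sin(x) + 6*x*cos(x) - 6*sin(x).
Then F(pi) - F(0) = (pi*(-6 + pi**2)) - (0) = pi*(-6 + pi**2).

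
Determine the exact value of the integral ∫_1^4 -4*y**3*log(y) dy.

255/4 - 512*log(2)

Integrate by parts once (u = ln y, dv = -4*y**3 dy).
An antiderivative is F(y) = -y**4*(4*log(y) - 1)/4.
Then F(4) - F(1) = (64 - 512*log(2)) - (1/4) = 255/4 - 512*log(2).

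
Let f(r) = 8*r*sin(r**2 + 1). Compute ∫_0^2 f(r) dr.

-4*cos(5) + 4*cos(1)

Let u = r**2 + 1, so du = 2*r dr. When r = 0, u = 1; when r = 2, u = 5.
The integral becomes 4·∫ sin(u) du from 1 to 5, with antiderivative -4*cos(u).
Back in r: F(r) = -4*cos(r**2 + 1).
Then F(2) - F(0) = (-4*cos(5)) - (-4*cos(1)) = -4*cos(5) + 4*cos(1).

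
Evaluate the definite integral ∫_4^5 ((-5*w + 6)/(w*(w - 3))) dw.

log(2/25)

Factor the denominator: w**2 - 3*w = w(w - 3).
Partial fractions: (-5*w + 6)/(w*(w - 3)) = -2/w - 3/(w - 3).
An antiderivative is F(w) = -2*log(w) - 3*log(w - 3).
Then F(5) - F(4) = (-2*log(5) - 3*log(2)) - (-log(16)) = log(2/25).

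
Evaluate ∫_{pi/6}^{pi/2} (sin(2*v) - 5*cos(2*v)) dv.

3/4 + 5*sqrt(3)/4

An antiderivative is F(v) = -5*sin(2*v)/2 - cos(2*v)/2.
Then F(pi/2) - F(pi/6) = (1/2) - (-5*sqrt(3)/4 - 1/4) = 3/4 + 5*sqrt(3)/4.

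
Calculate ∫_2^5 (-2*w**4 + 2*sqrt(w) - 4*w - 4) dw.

-6456/5 - 8*sqrt(2)/3 + 20*sqrt(5)/3

By the power rule, an antiderivative is F(w) = -2*w**5/5 + 4*w**(3/2)/3 - 2*w**2 - 4*w.
Then F(5) - F(2) = (-1320 + 20*sqrt(5)/3) - (-144/5 + 8*sqrt(2)/3) = -6456/5 - 8*sqrt(2)/3 + 20*sqrt(5)/3.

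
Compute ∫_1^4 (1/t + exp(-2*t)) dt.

(-1 + exp(6) + 4*exp(8)*log(2))*exp(-8)/2

An antiderivative is F(t) = log(t) - exp(-2*t)/2.
Then F(4) - F(1) = (-exp(-8)/2 + 2*log(2)) - (-exp(-2)/2) = (-1 + exp(6) + 4*exp(8)*log(2))*exp(-8)/2.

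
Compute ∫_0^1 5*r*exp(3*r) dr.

Integrate by parts once (u = r, dv = 5*exp(3*r) dr).
An antiderivative is F(r) = (15*r - 5)*exp(3*r)/9.
Then F(1) - F(0) = (10*exp(3)/9) - (-5/9) = 5/9 + 10*exp(3)/9.

5/9 + 10*exp(3)/9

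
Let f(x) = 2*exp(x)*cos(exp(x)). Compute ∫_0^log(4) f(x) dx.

Let u = exp(x), so du = exp(x) dx. When x = 0, u = 1; when x = log(4), u = 4.
The integral becomes 2·∫ cos(u) du from 1 to 4, with antiderivative 2*sin(u).
Back in x: F(x) = 2*sin(exp(x)).
Then F(log(4)) - F(0) = (2*sin(4)) - (2*sin(1)) = -2*sin(1) + 2*sin(4).

-2*sin(1) + 2*sin(4)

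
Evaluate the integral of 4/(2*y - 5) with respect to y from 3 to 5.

An antiderivative is F(y) = 2*log(2*y - 5).
Then F(5) - F(3) = (log(25)) - (0) = log(25).

log(25)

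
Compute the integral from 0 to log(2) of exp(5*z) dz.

Let u = exp(z), so du = exp(z) dz. When z = 0, u = 1; when z = log(2), u = 2.
The integral becomes ∫ u**4 du from 1 to 2, with antiderivative u**5/5.
Back in z: F(z) = exp(5*z)/5.
Then F(log(2)) - F(0) = (32/5) - (1/5) = 31/5.

31/5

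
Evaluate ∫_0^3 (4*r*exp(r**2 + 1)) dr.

-2*exp(1)*(1 - exp(9))

Let u = r**2 + 1, so du = 2*r dr. When r = 0, u = 1; when r = 3, u = 10.
The integral becomes 2·∫ exp(u) du from 1 to 10, with antiderivative 2*exp(u).
Back in r: F(r) = 2*exp(r**2 + 1).
Then F(3) - F(0) = (2*exp(10)) - (2*exp(1)) = -2*exp(1)*(1 - exp(9)).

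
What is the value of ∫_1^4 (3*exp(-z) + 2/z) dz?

An antiderivative is F(z) = 2*log(z) - 3*exp(-z).
Then F(4) - F(1) = (-3*exp(-4) + 4*log(2)) - (-3*exp(-1)) = -3*exp(-4) + 3*exp(-1) + 4*log(2).

-3*exp(-4) + 3*exp(-1) + 4*log(2)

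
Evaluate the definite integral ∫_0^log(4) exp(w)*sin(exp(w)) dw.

cos(1) - cos(4)

Let u = exp(w), so du = exp(w) dw. When w = 0, u = 1; when w = log(4), u = 4.
The integral becomes ∫ sin(u) du from 1 to 4, with antiderivative -cos(u).
Back in w: F(w) = -cos(exp(w)).
Then F(log(4)) - F(0) = (-cos(4)) - (-cos(1)) = cos(1) - cos(4).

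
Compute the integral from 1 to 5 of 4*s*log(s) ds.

-24 + 50*log(5)

Integrate by parts once (u = ln s, dv = 4*s ds).
An antiderivative is F(s) = s**2*(2*log(s) - 1).
Then F(5) - F(1) = (-25 + 50*log(5)) - (-1) = -24 + 50*log(5).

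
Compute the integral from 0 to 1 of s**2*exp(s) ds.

-2 + E

Integrate by parts twice (u = s^2, dv = exp(s) ds).
An antiderivative is F(s) = (s**2 - 2*s + 2)*exp(s).
Then F(1) - F(0) = (E) - (2) = -2 + E.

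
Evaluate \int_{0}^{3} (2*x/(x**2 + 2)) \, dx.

Let u = x**2 + 2, so du = 2*x dx. When x = 0, u = 2; when x = 3, u = 11.
The integral becomes ∫ 1/u du from 2 to 11, with antiderivative log(u).
Back in x: F(x) = log(x**2 + 2).
Then F(3) - F(0) = (log(11)) - (log(2)) = log(11/2).

log(11/2)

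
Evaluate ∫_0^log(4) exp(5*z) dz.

1023/5

Let u = exp(z), so du = exp(z) dz. When z = 0, u = 1; when z = log(4), u = 4.
The integral becomes ∫ u**4 du from 1 to 4, with antiderivative u**5/5.
Back in z: F(z) = exp(5*z)/5.
Then F(log(4)) - F(0) = (1024/5) - (1/5) = 1023/5.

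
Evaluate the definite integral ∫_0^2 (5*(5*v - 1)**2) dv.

730/3

Let u = 5*v - 1, so du = 5 dv. When v = 0, u = -1; when v = 2, u = 9.
The integral becomes ∫ u**2 du from -1 to 9, with antiderivative u**3/3.
Back in v: F(v) = (5*v - 1)**3/3.
Then F(2) - F(0) = (243) - (-1/3) = 730/3.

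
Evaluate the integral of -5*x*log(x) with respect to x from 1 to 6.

Integrate by parts once (u = ln x, dv = -5*x dx).
An antiderivative is F(x) = -5*x**2*(2*log(x) - 1)/4.
Then F(6) - F(1) = (-90*log(3) - 90*log(2) + 45) - (5/4) = -90*log(3) - 90*log(2) + 175/4.

-90*log(3) - 90*log(2) + 175/4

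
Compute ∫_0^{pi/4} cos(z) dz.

An antiderivative is F(z) = sin(z).
Then F(pi/4) - F(0) = (sqrt(2)/2) - (0) = sqrt(2)/2.

sqrt(2)/2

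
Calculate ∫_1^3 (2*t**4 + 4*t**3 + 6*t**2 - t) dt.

1124/5

By the power rule, an antiderivative is F(t) = 2*t**5/5 + t**4 + 2*t**3 - t**2/2.
Then F(3) - F(1) = (2277/10) - (29/10) = 1124/5.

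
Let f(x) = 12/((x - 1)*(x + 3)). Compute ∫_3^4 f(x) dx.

Factor the denominator: x**2 + 2*x - 3 = (x + 3)(x - 1).
Partial fractions: 12/((x - 1)*(x + 3)) = -3/(x + 3) + 3/(x - 1).
An antiderivative is F(x) = 3*log(x - 1) - 3*log(x + 3).
Then F(4) - F(3) = (-3*log(7) + 3*log(3)) - (-log(27)) = -3*log(7) + 6*log(3).

-3*log(7) + 6*log(3)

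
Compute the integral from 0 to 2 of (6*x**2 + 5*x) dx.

By the power rule, an antiderivative is F(x) = 2*x**3 + 5*x**2/2.
Then F(2) - F(0) = (26) - (0) = 26.

26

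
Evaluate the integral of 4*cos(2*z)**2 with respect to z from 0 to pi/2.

pi

Use the identity cos^2(2*z) = (1 + cos(4*z))/2.
An antiderivative is F(z) = 2*z + sin(4*z)/2.
Then F(pi/2) - F(0) = (pi) - (0) = pi.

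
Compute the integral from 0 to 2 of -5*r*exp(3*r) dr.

-25*exp(6)/9 - 5/9

Integrate by parts once (u = r, dv = -5*exp(3*r) dr).
An antiderivative is F(r) = (-15*r + 5)*exp(3*r)/9.
Then F(2) - F(0) = (-25*exp(6)/9) - (5/9) = -25*exp(6)/9 - 5/9.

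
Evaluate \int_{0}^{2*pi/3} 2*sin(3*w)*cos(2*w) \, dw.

9/5

Use the identity sin(3*w)cos(2*w) = [sin(5*w) + sin(w)]/2.
An antiderivative is F(w) = -cos(w) - cos(5*w)/5.
Then F(2*pi/3) - F(0) = (3/5) - (-6/5) = 9/5.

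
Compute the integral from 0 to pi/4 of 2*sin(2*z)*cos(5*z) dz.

Use the identity sin(2*z)cos(5*z) = [sin(7*z) + sin(-3*z)]/2.
An antiderivative is F(z) = cos(3*z)/3 - cos(7*z)/7.
Then F(pi/4) - F(0) = (-5*sqrt(2)/21) - (4/21) = -5*sqrt(2)/21 - 4/21.

-5*sqrt(2)/21 - 4/21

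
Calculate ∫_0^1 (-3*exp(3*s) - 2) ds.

An antiderivative is F(s) = -exp(3*s) - 2*s.
Then F(1) - F(0) = (-exp(3) - 2) - (-1) = -exp(3) - 1.

-exp(3) - 1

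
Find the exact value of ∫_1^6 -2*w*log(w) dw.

Integrate by parts once (u = ln w, dv = -2*w dw).
An antiderivative is F(w) = -w**2*(2*log(w) - 1)/2.
Then F(6) - F(1) = (-36*log(3) - 36*log(2) + 18) - (1/2) = -36*log(3) - 36*log(2) + 35/2.

-36*log(3) - 36*log(2) + 35/2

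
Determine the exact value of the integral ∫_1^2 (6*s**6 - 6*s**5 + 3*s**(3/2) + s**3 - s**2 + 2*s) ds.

By the power rule, an antiderivative is F(s) = 6*s**7/7 - s**6 + 6*s**(5/2)/5 + s**4/4 - s**3/3 + s**2.
Then F(2) - F(1) = (24*sqrt(2)/5 + 1072/21) - (829/420) = 24*sqrt(2)/5 + 20611/420.

24*sqrt(2)/5 + 20611/420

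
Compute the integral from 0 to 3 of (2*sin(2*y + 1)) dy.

-cos(7) + cos(1)

Let u = 2*y + 1, so du = 2 dy. When y = 0, u = 1; when y = 3, u = 7.
The integral becomes ∫ sin(u) du from 1 to 7, with antiderivative -cos(u).
Back in y: F(y) = -cos(2*y + 1).
Then F(3) - F(0) = (-cos(7)) - (-cos(1)) = -cos(7) + cos(1).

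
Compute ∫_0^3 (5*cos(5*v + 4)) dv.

Let u = 5*v + 4, so du = 5 dv. When v = 0, u = 4; when v = 3, u = 19.
The integral becomes ∫ cos(u) du from 4 to 19, with antiderivative sin(u).
Back in v: F(v) = sin(5*v + 4).
Then F(3) - F(0) = (sin(19)) - (sin(4)) = sin(19) - sin(4).

sin(19) - sin(4)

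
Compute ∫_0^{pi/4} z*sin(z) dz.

sqrt(2)*(4 - pi)/8

Integrate by parts once (u = z, dv = sin(z) dz).
An antiderivative is F(z) = -z*cos(z) + sin(z).
Then F(pi/4) - F(0) = (sqrt(2)*(4 - pi)/8) - (0) = sqrt(2)*(4 - pi)/8.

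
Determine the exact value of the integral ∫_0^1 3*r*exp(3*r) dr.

1/3 + 2*exp(3)/3

Integrate by parts once (u = r, dv = 3*exp(3*r) dr).
An antiderivative is F(r) = (3*r - 1)*exp(3*r)/3.
Then F(1) - F(0) = (2*exp(3)/3) - (-1/3) = 1/3 + 2*exp(3)/3.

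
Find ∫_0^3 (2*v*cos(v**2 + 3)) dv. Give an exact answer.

sin(12) - sin(3)

Let u = v**2 + 3, so du = 2*v dv. When v = 0, u = 3; when v = 3, u = 12.
The integral becomes ∫ cos(u) du from 3 to 12, with antiderivative sin(u).
Back in v: F(v) = sin(v**2 + 3).
Then F(3) - F(0) = (sin(12)) - (sin(3)) = sin(12) - sin(3).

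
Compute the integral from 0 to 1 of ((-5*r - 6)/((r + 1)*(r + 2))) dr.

log(8/81)

Factor the denominator: r**2 + 3*r + 2 = (r + 2)(r + 1).
Partial fractions: (-5*r - 6)/((r + 1)*(r + 2)) = -4/(r + 2) - 1/(r + 1).
An antiderivative is F(r) = -log(r + 1) - 4*log(r + 2).
Then F(1) - F(0) = (-4*log(3) - log(2)) - (-log(16)) = log(8/81).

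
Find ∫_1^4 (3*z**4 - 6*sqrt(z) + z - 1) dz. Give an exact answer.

5903/10

By the power rule, an antiderivative is F(z) = 3*z**5/5 - 4*z**(3/2) + z**2/2 - z.
Then F(4) - F(1) = (2932/5) - (-39/10) = 5903/10.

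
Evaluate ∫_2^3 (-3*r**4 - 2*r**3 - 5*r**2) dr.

-5723/30

By the power rule, an antiderivative is F(r) = -3*r**5/5 - r**4/2 - 5*r**3/3.
Then F(3) - F(2) = (-2313/10) - (-608/15) = -5723/30.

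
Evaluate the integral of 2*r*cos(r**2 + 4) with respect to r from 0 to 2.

Let u = r**2 + 4, so du = 2*r dr. When r = 0, u = 4; when r = 2, u = 8.
The integral becomes ∫ cos(u) du from 4 to 8, with antiderivative sin(u).
Back in r: F(r) = sin(r**2 + 4).
Then F(2) - F(0) = (sin(8)) - (sin(4)) = -sin(4) + sin(8).

-sin(4) + sin(8)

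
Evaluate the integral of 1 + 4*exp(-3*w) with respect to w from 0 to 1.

7/3 - 4*exp(-3)/3

An antiderivative is F(w) = w - 4*exp(-3*w)/3.
Then F(1) - F(0) = (1 - 4*exp(-3)/3) - (-4/3) = 7/3 - 4*exp(-3)/3.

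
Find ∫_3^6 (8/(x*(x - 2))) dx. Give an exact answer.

Factor the denominator: x**2 - 2*x = x(x - 2).
Partial fractions: 8/(x*(x - 2)) = -4/x + 4/(x - 2).
An antiderivative is F(x) = -4*log(x) + 4*log(x - 2).
Then F(6) - F(3) = (log(16/81)) - (-log(81)) = log(16).

log(16)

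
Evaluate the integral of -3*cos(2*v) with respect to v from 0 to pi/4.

-3/2

An antiderivative is F(v) = -3*sin(2*v)/2.
Then F(pi/4) - F(0) = (-3/2) - (0) = -3/2.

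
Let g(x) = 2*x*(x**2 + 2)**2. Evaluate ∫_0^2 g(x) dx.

208/3

Let u = x**2 + 2, so du = 2*x dx. When x = 0, u = 2; when x = 2, u = 6.
The integral becomes ∫ u**2 du from 2 to 6, with antiderivative u**3/3.
Back in x: F(x) = (x**2 + 2)**3/3.
Then F(2) - F(0) = (72) - (8/3) = 208/3.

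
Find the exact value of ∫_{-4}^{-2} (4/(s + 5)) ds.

An antiderivative is F(s) = 4*log(s + 5).
Then F(-2) - F(-4) = (log(81)) - (0) = log(81).

log(81)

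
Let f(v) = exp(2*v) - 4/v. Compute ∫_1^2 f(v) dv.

-exp(2)/2 - log(16) + exp(4)/2

An antiderivative is F(v) = exp(2*v)/2 - 4*log(v).
Then F(2) - F(1) = (-log(16) + exp(4)/2) - (exp(2)/2) = -exp(2)/2 - log(16) + exp(4)/2.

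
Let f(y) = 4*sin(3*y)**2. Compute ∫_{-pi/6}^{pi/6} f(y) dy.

2*pi/3

Use the identity sin^2(3*y) = (1 - cos(6*y))/2.
An antiderivative is F(y) = 2*y - sin(6*y)/3.
Then F(pi/6) - F(-pi/6) = (pi/3) - (-pi/3) = 2*pi/3.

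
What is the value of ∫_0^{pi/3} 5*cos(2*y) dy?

An antiderivative is F(y) = 5*sin(2*y)/2.
Then F(pi/3) - F(0) = (5*sqrt(3)/4) - (0) = 5*sqrt(3)/4.

5*sqrt(3)/4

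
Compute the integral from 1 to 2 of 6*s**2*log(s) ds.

-14/3 + 16*log(2)

Integrate by parts once (u = ln s, dv = 6*s**2 ds).
An antiderivative is F(s) = 2*s**3*(3*log(s) - 1)/3.
Then F(2) - F(1) = (-16/3 + 16*log(2)) - (-2/3) = -14/3 + 16*log(2).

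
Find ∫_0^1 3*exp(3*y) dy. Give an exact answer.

-1 + exp(3)

An antiderivative is F(y) = exp(3*y).
Then F(1) - F(0) = (exp(3)) - (1) = -1 + exp(3).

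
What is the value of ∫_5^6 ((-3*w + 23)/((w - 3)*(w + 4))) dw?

Factor the denominator: w**2 + w - 12 = (w + 4)(w - 3).
Partial fractions: (-3*w + 23)/((w - 3)*(w + 4)) = -5/(w + 4) + 2/(w - 3).
An antiderivative is F(w) = 2*log(w - 3) - 5*log(w + 4).
Then F(6) - F(5) = (-5*log(5) - 5*log(2) + 2*log(3)) - (-10*log(3) + 2*log(2)) = -5*log(5) - 7*log(2) + 12*log(3).

-5*log(5) - 7*log(2) + 12*log(3)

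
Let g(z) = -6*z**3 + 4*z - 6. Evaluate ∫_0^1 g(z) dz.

-11/2

By the power rule, an antiderivative is F(z) = -3*z**4/2 + 2*z**2 - 6*z.
Then F(1) - F(0) = (-11/2) - (0) = -11/2.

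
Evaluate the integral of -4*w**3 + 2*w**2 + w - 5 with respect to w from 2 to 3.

By the power rule, an antiderivative is F(w) = -w**4 + 2*w**3/3 + w**2/2 - 5*w.
Then F(3) - F(2) = (-147/2) - (-56/3) = -329/6.

-329/6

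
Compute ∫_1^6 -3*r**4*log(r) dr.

933 - 23328*log(6)/5

Integrate by parts once (u = ln r, dv = -3*r**4 dr).
An antiderivative is F(r) = -3*r**5*(5*log(r) - 1)/25.
Then F(6) - F(1) = (23328/25 - 23328*log(6)/5) - (3/25) = 933 - 23328*log(6)/5.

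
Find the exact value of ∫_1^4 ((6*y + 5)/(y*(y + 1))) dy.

Factor the denominator: y**2 + y = (y + 1)y.
Partial fractions: (6*y + 5)/(y*(y + 1)) = 1/(y + 1) + 5/y.
An antiderivative is F(y) = 5*log(y) + log(y + 1).
Then F(4) - F(1) = (log(5) + 10*log(2)) - (log(2)) = log(5) + 9*log(2).

log(5) + 9*log(2)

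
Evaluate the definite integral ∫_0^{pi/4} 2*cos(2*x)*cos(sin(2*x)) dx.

sin(1)

Let u = sin(2*x), so du = 2*cos(2*x) dx. When x = 0, u = 0; when x = pi/4, u = 1.
The integral becomes ∫ cos(u) du from 0 to 1, with antiderivative sin(u).
Back in x: F(x) = sin(sin(2*x)).
Then F(pi/4) - F(0) = (sin(1)) - (0) = sin(1).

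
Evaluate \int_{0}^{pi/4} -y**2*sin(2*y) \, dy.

1/4 - pi/8

Integrate by parts twice (u = y^2, dv = -sin(2*y) dy).
An antiderivative is F(y) = y**2*cos(2*y)/2 - y*sin(2*y)/2 - cos(2*y)/4.
Then F(pi/4) - F(0) = (-pi/8) - (-1/4) = 1/4 - pi/8.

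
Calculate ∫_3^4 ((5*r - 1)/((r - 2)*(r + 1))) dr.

Factor the denominator: r**2 - r - 2 = (r + 1)(r - 2).
Partial fractions: (5*r - 1)/((r - 2)*(r + 1)) = 2/(r + 1) + 3/(r - 2).
An antiderivative is F(r) = 3*log(r - 2) + 2*log(r + 1).
Then F(4) - F(3) = (3*log(2) + 2*log(5)) - (log(16)) = log(25/2).

log(25/2)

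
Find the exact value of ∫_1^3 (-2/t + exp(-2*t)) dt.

(-4*exp(6)*log(3) - 1 + exp(4))*exp(-6)/2

An antiderivative is F(t) = -2*log(t) - exp(-2*t)/2.
Then F(3) - F(1) = (-2*log(3) - exp(-6)/2) - (-exp(-2)/2) = (-4*exp(6)*log(3) - 1 + exp(4))*exp(-6)/2.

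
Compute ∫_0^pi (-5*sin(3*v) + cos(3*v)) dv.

An antiderivative is F(v) = sin(3*v)/3 + 5*cos(3*v)/3.
Then F(pi) - F(0) = (-5/3) - (5/3) = -10/3.

-10/3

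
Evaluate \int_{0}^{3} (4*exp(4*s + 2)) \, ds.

Let u = 4*s + 2, so du = 4 ds. When s = 0, u = 2; when s = 3, u = 14.
The integral becomes ∫ exp(u) du from 2 to 14, with antiderivative exp(u).
Back in s: F(s) = exp(4*s + 2).
Then F(3) - F(0) = (exp(14)) - (exp(2)) = -exp(2) + exp(14).

-exp(2) + exp(14)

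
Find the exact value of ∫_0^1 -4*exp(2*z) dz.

An antiderivative is F(z) = -2*exp(2*z).
Then F(1) - F(0) = (-2*exp(2)) - (-2) = 2 - 2*exp(2).

2 - 2*exp(2)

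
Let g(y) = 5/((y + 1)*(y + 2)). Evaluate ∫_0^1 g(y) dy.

-5*log(3) + 10*log(2)

Factor the denominator: y**2 + 3*y + 2 = (y + 2)(y + 1).
Partial fractions: 5/((y + 1)*(y + 2)) = -5/(y + 2) + 5/(y + 1).
An antiderivative is F(y) = 5*log(y + 1) - 5*log(y + 2).
Then F(1) - F(0) = (-5*log(3) + 5*log(2)) - (-log(32)) = -5*log(3) + 10*log(2).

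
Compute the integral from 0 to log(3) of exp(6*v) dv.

364/3

Let u = exp(v), so du = exp(v) dv. When v = 0, u = 1; when v = log(3), u = 3.
The integral becomes ∫ u**5 du from 1 to 3, with antiderivative u**6/6.
Back in v: F(v) = exp(6*v)/6.
Then F(log(3)) - F(0) = (243/2) - (1/6) = 364/3.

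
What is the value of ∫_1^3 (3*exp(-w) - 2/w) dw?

-2*log(3) - 3*exp(-3) + 3*exp(-1)

An antiderivative is F(w) = -2*log(w) - 3*exp(-w).
Then F(3) - F(1) = (-2*log(3) - 3*exp(-3)) - (-3*exp(-1)) = -2*log(3) - 3*exp(-3) + 3*exp(-1).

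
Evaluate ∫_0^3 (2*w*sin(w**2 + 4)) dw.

Let u = w**2 + 4, so du = 2*w dw. When w = 0, u = 4; when w = 3, u = 13.
The integral becomes ∫ sin(u) du from 4 to 13, with antiderivative -cos(u).
Back in w: F(w) = -cos(w**2 + 4).
Then F(3) - F(0) = (-cos(13)) - (-cos(4)) = -cos(13) + cos(4).

-cos(13) + cos(4)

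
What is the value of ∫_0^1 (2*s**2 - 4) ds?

-10/3

By the power rule, an antiderivative is F(s) = 2*s**3/3 - 4*s.
Then F(1) - F(0) = (-10/3) - (0) = -10/3.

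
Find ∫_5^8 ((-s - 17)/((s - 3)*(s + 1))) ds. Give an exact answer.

Factor the denominator: s**2 - 2*s - 3 = (s + 1)(s - 3).
Partial fractions: (-s - 17)/((s - 3)*(s + 1)) = 4/(s + 1) - 5/(s - 3).
An antiderivative is F(s) = -5*log(s - 3) + 4*log(s + 1).
Then F(8) - F(5) = (-5*log(5) + 8*log(3)) - (log(81/2)) = -5*log(5) + log(2) + 4*log(3).

-5*log(5) + log(2) + 4*log(3)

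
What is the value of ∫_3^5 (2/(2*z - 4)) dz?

An antiderivative is F(z) = log(2*z - 4).
Then F(5) - F(3) = (log(6)) - (log(2)) = log(3).

log(3)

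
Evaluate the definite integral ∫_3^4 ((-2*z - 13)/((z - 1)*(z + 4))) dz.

-3*log(3) - log(7) + 6*log(2)

Factor the denominator: z**2 + 3*z - 4 = (z + 4)(z - 1).
Partial fractions: (-2*z - 13)/((z - 1)*(z + 4)) = 1/(z + 4) - 3/(z - 1).
An antiderivative is F(z) = -3*log(z - 1) + log(z + 4).
Then F(4) - F(3) = (log(8/27)) - (log(7/8)) = -3*log(3) - log(7) + 6*log(2).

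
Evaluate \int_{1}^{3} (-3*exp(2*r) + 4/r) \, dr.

An antiderivative is F(r) = -3*exp(2*r)/2 + 4*log(r).
Then F(3) - F(1) = (-3*exp(6)/2 + log(81)) - (-3*exp(2)/2) = -3*exp(6)/2 + log(81) + 3*exp(2)/2.

-3*exp(6)/2 + log(81) + 3*exp(2)/2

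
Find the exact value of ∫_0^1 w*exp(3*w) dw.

Integrate by parts once (u = w, dv = exp(3*w) dw).
An antiderivative is F(w) = (3*w - 1)*exp(3*w)/9.
Then F(1) - F(0) = (2*exp(3)/9) - (-1/9) = 1/9 + 2*exp(3)/9.

1/9 + 2*exp(3)/9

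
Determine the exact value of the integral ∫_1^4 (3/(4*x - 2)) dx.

An antiderivative is F(x) = 3*log(4*x - 2)/4.
Then F(4) - F(1) = (3*log(14)/4) - (3*log(2)/4) = 3*log(7)/4.

3*log(7)/4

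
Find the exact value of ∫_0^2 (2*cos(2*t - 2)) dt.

Let u = 2*t - 2, so du = 2 dt. When t = 0, u = -2; when t = 2, u = 2.
The integral becomes ∫ cos(u) du from -2 to 2, with antiderivative sin(u).
Back in t: F(t) = sin(2*t - 2).
Then F(2) - F(0) = (sin(2)) - (-sin(2)) = 2*sin(2).

2*sin(2)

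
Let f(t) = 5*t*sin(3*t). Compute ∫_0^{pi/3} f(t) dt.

Integrate by parts once (u = t, dv = 5*sin(3*t) dt).
An antiderivative is F(t) = -5*t*cos(3*t)/3 + 5*sin(3*t)/9.
Then F(pi/3) - F(0) = (5*pi/9) - (0) = 5*pi/9.

5*pi/9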